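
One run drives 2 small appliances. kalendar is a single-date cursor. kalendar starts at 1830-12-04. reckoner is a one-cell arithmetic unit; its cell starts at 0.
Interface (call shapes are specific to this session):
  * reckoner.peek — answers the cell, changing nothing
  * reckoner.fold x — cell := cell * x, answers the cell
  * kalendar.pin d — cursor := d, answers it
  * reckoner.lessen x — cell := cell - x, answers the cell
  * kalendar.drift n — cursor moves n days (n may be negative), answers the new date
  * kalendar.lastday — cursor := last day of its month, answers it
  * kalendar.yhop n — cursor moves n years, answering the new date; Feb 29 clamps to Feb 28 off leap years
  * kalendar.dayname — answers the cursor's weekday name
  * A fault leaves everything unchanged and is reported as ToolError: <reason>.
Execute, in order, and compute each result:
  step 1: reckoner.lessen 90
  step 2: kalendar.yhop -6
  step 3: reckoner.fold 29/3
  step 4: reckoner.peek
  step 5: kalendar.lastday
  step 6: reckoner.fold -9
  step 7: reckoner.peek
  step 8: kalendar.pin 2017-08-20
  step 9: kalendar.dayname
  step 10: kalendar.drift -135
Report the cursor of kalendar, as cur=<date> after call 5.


>> lessen(90)
<< -90
>> yhop(-6)
<< 1824-12-04
>> fold(29/3)
<< -870
>> peek()
<< -870
>> lastday()
<< 1824-12-31
>> fold(-9)
<< 7830
>> peek()
<< 7830
>> pin(2017-08-20)
<< 2017-08-20
>> dayname()
<< Sunday
>> drift(-135)
<< 2017-04-07

Answer: cur=1824-12-31


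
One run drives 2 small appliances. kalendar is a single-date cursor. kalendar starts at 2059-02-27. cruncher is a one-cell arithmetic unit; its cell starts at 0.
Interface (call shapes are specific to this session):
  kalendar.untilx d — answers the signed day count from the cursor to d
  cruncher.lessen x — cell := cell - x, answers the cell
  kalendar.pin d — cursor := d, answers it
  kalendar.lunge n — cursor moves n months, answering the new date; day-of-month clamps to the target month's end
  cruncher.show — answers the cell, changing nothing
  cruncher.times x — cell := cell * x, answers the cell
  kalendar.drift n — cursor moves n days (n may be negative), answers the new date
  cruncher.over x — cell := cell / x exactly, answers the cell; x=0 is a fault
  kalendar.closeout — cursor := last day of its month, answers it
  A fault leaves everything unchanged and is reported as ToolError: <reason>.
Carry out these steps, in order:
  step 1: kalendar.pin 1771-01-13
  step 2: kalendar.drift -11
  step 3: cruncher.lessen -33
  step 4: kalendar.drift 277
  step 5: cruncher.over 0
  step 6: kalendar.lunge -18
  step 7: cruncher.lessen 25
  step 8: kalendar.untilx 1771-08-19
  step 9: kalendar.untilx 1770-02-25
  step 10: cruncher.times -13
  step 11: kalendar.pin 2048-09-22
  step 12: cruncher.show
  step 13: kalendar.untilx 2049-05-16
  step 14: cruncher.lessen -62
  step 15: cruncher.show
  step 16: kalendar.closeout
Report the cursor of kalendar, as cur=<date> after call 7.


-> kalendar.pin(1771-01-13)
<- 1771-01-13
-> kalendar.drift(-11)
<- 1771-01-02
-> cruncher.lessen(-33)
<- 33
-> kalendar.drift(277)
<- 1771-10-06
-> cruncher.over(0)
<- ToolError: division by zero
-> kalendar.lunge(-18)
<- 1770-04-06
-> cruncher.lessen(25)
<- 8
-> kalendar.untilx(1771-08-19)
<- 500
-> kalendar.untilx(1770-02-25)
<- -40
-> cruncher.times(-13)
<- -104
-> kalendar.pin(2048-09-22)
<- 2048-09-22
-> cruncher.show()
<- -104
-> kalendar.untilx(2049-05-16)
<- 236
-> cruncher.lessen(-62)
<- -42
-> cruncher.show()
<- -42
-> kalendar.closeout()
<- 2048-09-30

Answer: cur=1770-04-06


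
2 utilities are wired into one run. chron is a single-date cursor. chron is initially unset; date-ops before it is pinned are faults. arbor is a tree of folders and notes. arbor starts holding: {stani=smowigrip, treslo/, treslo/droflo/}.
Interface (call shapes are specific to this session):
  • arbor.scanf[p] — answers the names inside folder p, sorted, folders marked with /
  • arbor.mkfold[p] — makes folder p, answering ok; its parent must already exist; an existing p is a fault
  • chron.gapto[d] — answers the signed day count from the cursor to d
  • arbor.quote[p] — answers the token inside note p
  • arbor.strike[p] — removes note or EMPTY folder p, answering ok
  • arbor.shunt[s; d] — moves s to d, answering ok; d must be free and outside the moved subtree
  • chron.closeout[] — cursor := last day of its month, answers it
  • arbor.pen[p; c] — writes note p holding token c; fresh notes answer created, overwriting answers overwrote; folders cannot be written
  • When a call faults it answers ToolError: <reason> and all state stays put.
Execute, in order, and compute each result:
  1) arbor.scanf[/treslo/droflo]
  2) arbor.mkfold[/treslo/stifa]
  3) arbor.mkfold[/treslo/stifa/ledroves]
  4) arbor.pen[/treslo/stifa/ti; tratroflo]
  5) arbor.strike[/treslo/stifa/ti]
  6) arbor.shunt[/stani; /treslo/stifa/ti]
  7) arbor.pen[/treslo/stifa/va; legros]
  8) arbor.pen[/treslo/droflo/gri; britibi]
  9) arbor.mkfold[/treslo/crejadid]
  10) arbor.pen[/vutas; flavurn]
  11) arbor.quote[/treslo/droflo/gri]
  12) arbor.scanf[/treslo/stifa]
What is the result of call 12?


Answer: [ledroves/, ti, va]

Derivation:
I call arbor.scanf on p→/treslo/droflo, and see [].
Next I call arbor.mkfold on p→/treslo/stifa, and get ok.
Now I run arbor.mkfold on p→/treslo/stifa/ledroves, → ok.
I invoke arbor.pen on p→/treslo/stifa/ti, c→tratroflo, and observe created.
Using arbor.strike on p→/treslo/stifa/ti: ok.
I call arbor.shunt on s→/stani, d→/treslo/stifa/ti, which returns ok.
Now I run arbor.pen on p→/treslo/stifa/va, c→legros: created.
I try arbor.pen on p→/treslo/droflo/gri, c→britibi, and observe created.
Then arbor.mkfold on p→/treslo/crejadid, which returns ok.
Next I call arbor.pen on p→/vutas, c→flavurn, and see created.
I use arbor.quote on p→/treslo/droflo/gri, which returns britibi.
Now I run arbor.scanf on p→/treslo/stifa, — result: [ledroves/, ti, va].


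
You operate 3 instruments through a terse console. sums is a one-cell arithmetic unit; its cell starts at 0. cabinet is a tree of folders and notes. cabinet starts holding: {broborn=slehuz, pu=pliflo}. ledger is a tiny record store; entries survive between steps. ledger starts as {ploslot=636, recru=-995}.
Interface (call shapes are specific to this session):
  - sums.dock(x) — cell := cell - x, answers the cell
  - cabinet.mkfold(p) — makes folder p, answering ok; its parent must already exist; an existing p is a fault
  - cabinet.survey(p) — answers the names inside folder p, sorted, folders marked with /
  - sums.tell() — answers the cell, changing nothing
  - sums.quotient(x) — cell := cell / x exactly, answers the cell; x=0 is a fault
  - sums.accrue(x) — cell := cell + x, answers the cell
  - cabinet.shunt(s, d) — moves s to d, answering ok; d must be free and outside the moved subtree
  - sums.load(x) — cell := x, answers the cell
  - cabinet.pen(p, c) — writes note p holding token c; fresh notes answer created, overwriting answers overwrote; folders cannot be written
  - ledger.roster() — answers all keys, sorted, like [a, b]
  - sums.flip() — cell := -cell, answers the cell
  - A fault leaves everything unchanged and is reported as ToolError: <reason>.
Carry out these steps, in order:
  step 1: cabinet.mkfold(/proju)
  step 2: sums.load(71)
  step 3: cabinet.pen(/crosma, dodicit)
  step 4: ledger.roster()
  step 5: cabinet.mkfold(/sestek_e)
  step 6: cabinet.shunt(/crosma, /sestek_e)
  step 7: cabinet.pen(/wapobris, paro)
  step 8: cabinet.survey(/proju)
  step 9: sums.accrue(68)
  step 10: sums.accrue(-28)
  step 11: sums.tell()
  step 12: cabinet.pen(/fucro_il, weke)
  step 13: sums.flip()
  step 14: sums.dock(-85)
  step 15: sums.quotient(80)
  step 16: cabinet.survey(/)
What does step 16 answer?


Answer: [broborn, crosma, fucro_il, proju/, pu, sestek_e/, wapobris]

Derivation:
I try mkfold passing p: /proju, yielding ok.
Now I run load passing x: 71, — result: 71.
Invoking pen passing p: /crosma, c: dodicit, giving created.
Calling roster(), and see [ploslot, recru].
I use mkfold passing p: /sestek_e, which returns ok.
I use shunt passing s: /crosma, d: /sestek_e, — result: ToolError: exists.
Using pen passing p: /wapobris, c: paro, which returns created.
I try survey passing p: /proju, yielding [].
Calling accrue passing x: 68, which returns 139.
Next I call accrue passing x: -28, and get 111.
Then tell, which returns 111.
I run pen passing p: /fucro_il, c: weke, giving created.
Invoking flip(), — result: -111.
I invoke dock passing x: -85, and see -26.
Now I run quotient passing x: 80, and observe -13/40.
I try survey passing p: /, which returns [broborn, crosma, fucro_il, proju/, pu, sestek_e/, wapobris].


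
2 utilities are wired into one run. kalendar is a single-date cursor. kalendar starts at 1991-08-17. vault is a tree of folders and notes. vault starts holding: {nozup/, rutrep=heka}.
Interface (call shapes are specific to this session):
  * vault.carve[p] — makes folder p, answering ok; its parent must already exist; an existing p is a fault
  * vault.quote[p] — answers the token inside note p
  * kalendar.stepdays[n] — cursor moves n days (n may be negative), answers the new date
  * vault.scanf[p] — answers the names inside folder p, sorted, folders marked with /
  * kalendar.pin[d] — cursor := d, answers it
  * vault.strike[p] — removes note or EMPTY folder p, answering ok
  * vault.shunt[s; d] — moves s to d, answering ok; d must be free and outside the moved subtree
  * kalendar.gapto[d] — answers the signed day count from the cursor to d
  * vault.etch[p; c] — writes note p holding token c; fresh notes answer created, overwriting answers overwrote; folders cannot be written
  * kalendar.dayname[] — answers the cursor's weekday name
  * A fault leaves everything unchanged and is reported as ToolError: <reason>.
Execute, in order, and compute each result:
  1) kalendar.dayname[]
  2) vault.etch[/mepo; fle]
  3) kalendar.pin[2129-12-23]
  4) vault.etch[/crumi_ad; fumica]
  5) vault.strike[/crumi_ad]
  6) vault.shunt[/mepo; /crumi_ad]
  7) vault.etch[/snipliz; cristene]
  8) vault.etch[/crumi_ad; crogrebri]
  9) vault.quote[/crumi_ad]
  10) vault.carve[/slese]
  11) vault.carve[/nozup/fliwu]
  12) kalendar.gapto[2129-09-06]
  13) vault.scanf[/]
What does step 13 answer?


Answer: [crumi_ad, nozup/, rutrep, slese/, snipliz]

Derivation:
> kalendar.dayname
  Saturday
> vault.etch p=/mepo c=fle
  created
> kalendar.pin d=2129-12-23
  2129-12-23
> vault.etch p=/crumi_ad c=fumica
  created
> vault.strike p=/crumi_ad
  ok
> vault.shunt s=/mepo d=/crumi_ad
  ok
> vault.etch p=/snipliz c=cristene
  created
> vault.etch p=/crumi_ad c=crogrebri
  overwrote
> vault.quote p=/crumi_ad
  crogrebri
> vault.carve p=/slese
  ok
> vault.carve p=/nozup/fliwu
  ok
> kalendar.gapto d=2129-09-06
  -108
> vault.scanf p=/
  [crumi_ad, nozup/, rutrep, slese/, snipliz]


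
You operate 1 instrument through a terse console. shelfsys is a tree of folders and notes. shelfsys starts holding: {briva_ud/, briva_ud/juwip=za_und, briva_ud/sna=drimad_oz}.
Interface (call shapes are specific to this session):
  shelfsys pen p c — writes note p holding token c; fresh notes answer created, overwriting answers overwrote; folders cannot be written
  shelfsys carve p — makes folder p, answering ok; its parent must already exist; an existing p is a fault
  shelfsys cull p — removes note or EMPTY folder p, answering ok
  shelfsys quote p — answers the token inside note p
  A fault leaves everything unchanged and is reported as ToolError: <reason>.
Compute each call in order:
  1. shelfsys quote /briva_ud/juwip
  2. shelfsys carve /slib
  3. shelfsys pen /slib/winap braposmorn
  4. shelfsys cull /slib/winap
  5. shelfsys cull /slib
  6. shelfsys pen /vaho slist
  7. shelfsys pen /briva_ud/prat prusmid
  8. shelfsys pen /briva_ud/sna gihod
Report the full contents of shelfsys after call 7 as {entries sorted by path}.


Answer: {briva_ud/, briva_ud/juwip=za_und, briva_ud/prat=prusmid, briva_ud/sna=drimad_oz, vaho=slist}

Derivation:
I call shelfsys quote passing /briva_ud/juwip, and observe za_und.
Now I run shelfsys carve passing /slib, and see ok.
Then shelfsys pen passing /slib/winap, braposmorn, and observe created.
Then shelfsys cull passing /slib/winap, → ok.
Now I run shelfsys cull passing /slib, which returns ok.
I try shelfsys pen passing /vaho, slist, which returns created.
Then shelfsys pen passing /briva_ud/prat, prusmid, which returns created.
I try shelfsys pen passing /briva_ud/sna, gihod, — result: overwrote.


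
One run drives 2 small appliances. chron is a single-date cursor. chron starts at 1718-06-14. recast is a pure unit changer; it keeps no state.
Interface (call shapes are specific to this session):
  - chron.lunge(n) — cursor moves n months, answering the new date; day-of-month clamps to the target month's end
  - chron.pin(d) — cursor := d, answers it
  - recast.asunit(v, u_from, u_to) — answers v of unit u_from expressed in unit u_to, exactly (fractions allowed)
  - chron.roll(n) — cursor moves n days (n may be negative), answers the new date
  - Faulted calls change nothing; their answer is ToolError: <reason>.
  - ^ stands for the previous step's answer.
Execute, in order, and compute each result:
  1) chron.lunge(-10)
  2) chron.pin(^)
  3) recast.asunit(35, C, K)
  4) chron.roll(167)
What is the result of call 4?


Act: chron.lunge[-10]
Obs: 1717-08-14
Act: chron.pin[^]
Obs: 1717-08-14
Act: recast.asunit[35; C; K]
Obs: 6163/20
Act: chron.roll[167]
Obs: 1718-01-28

Answer: 1718-01-28


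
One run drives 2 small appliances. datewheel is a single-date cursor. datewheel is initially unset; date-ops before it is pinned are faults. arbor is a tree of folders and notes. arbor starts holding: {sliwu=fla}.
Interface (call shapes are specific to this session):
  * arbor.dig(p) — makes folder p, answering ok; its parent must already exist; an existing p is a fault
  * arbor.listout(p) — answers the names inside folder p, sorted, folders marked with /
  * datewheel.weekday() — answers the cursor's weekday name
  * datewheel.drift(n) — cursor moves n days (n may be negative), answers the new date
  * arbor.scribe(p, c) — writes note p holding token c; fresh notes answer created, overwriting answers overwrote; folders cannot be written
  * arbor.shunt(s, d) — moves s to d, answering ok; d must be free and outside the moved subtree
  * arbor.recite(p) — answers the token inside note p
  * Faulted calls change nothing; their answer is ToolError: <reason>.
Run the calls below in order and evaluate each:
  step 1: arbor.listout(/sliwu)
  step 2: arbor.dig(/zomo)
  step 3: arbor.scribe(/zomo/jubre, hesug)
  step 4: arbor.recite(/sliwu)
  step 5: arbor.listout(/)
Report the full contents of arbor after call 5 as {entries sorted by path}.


CALL listout[/sliwu]
RET  ToolError: not a directory
CALL dig[/zomo]
RET  ok
CALL scribe[/zomo/jubre; hesug]
RET  created
CALL recite[/sliwu]
RET  fla
CALL listout[/]
RET  [sliwu, zomo/]

Answer: {sliwu=fla, zomo/, zomo/jubre=hesug}


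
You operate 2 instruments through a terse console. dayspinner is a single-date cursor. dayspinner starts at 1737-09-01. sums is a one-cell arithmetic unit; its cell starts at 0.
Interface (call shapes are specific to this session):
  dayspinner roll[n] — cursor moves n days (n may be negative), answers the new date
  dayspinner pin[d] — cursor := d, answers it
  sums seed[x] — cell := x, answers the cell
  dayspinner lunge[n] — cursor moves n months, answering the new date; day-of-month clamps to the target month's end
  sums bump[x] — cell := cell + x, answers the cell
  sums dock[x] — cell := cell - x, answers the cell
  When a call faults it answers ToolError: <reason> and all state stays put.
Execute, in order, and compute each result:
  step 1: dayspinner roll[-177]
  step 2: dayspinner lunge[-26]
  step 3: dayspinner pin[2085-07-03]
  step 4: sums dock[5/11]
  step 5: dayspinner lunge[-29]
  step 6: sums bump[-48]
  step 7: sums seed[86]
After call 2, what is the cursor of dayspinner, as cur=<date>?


I run dayspinner roll using n='-177', → 1737-03-08.
Using dayspinner lunge using n='-26', — result: 1735-01-08.
I call dayspinner pin using d='2085-07-03', and observe 2085-07-03.
Calling sums dock using x='5/11', which returns -5/11.
I call dayspinner lunge using n='-29': 2083-02-03.
I run sums bump using x='-48', and see -533/11.
Calling sums seed using x='86', — result: 86.

Answer: cur=1735-01-08


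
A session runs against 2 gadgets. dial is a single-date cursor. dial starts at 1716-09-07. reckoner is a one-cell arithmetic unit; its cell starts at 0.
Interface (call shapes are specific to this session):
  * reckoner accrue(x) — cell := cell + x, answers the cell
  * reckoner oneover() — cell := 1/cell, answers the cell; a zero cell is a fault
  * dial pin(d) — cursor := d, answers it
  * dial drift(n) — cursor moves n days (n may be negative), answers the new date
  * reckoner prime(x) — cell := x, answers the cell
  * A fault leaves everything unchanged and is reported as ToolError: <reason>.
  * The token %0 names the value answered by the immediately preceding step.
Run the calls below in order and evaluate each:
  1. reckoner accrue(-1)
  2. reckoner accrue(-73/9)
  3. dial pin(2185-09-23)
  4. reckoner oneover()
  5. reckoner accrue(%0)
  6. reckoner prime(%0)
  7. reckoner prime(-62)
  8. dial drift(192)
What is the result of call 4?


Answer: -9/82

Derivation:
>> reckoner accrue(x=-1)
<< -1
>> reckoner accrue(x=-73/9)
<< -82/9
>> dial pin(d=2185-09-23)
<< 2185-09-23
>> reckoner oneover()
<< -9/82
>> reckoner accrue(x=%0)
<< -9/41
>> reckoner prime(x=%0)
<< -9/41
>> reckoner prime(x=-62)
<< -62
>> dial drift(n=192)
<< 2186-04-03


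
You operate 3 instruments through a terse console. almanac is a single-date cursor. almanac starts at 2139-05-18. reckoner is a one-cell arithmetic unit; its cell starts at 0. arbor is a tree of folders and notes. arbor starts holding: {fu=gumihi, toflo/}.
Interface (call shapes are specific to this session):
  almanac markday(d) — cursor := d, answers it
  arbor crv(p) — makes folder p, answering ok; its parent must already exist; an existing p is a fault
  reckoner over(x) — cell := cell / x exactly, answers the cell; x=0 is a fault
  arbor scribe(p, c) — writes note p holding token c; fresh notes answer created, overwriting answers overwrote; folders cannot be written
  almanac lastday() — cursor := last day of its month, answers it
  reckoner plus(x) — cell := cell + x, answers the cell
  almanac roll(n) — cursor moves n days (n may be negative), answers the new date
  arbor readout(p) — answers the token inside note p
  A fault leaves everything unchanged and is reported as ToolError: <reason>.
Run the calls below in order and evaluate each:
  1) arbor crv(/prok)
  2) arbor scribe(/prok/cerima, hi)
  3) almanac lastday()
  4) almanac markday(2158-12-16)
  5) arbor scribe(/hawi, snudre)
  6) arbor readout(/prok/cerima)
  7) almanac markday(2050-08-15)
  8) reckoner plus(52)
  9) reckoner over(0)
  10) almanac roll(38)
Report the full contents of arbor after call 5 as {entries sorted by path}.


Answer: {fu=gumihi, hawi=snudre, prok/, prok/cerima=hi, toflo/}

Derivation:
% arbor crv p: /prok
= ok
% arbor scribe p: /prok/cerima c: hi
= created
% almanac lastday
= 2139-05-31
% almanac markday d: 2158-12-16
= 2158-12-16
% arbor scribe p: /hawi c: snudre
= created
% arbor readout p: /prok/cerima
= hi
% almanac markday d: 2050-08-15
= 2050-08-15
% reckoner plus x: 52
= 52
% reckoner over x: 0
= ToolError: division by zero
% almanac roll n: 38
= 2050-09-22


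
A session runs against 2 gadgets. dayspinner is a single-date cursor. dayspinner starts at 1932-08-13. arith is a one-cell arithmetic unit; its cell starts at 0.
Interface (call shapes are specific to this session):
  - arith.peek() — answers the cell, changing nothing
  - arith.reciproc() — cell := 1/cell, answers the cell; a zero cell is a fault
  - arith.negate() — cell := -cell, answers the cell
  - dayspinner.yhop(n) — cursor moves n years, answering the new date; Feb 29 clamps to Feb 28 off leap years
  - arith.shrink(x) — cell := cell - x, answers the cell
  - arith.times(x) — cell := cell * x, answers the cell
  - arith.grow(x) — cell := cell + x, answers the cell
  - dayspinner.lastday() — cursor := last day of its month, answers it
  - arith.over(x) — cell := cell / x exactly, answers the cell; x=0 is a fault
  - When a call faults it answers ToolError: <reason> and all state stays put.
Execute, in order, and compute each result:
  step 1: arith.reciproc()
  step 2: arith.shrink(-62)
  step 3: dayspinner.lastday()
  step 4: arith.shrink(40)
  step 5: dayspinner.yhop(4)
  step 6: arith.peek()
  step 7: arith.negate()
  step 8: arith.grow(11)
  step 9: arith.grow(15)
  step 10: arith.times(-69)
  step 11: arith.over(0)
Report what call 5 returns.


-- 1. arith.reciproc() : ToolError: reciprocal of zero
-- 2. arith.shrink(x='-62') : 62
-- 3. dayspinner.lastday() : 1932-08-31
-- 4. arith.shrink(x='40') : 22
-- 5. dayspinner.yhop(n='4') : 1936-08-31
-- 6. arith.peek() : 22
-- 7. arith.negate() : -22
-- 8. arith.grow(x='11') : -11
-- 9. arith.grow(x='15') : 4
-- 10. arith.times(x='-69') : -276
-- 11. arith.over(x='0') : ToolError: division by zero

Answer: 1936-08-31


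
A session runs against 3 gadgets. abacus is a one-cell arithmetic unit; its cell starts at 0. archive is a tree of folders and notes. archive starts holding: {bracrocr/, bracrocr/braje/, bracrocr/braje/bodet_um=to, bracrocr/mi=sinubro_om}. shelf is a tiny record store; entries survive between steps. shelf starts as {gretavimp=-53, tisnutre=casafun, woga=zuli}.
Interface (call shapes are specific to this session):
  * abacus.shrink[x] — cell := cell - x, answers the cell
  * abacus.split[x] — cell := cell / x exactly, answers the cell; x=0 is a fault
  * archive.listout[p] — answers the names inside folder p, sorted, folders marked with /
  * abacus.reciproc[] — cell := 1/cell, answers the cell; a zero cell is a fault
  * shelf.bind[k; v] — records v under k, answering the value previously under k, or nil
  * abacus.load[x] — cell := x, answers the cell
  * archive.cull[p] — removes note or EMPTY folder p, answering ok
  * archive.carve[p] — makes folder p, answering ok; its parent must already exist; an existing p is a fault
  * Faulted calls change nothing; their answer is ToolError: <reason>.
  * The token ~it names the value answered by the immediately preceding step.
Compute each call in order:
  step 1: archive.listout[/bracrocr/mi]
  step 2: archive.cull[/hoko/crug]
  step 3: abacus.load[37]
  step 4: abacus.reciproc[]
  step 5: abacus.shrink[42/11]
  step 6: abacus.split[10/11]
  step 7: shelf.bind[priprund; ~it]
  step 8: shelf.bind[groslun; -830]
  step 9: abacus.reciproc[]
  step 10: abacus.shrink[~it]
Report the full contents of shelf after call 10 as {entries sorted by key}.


Answer: {gretavimp=-53, groslun=-830, priprund=-1543/370, tisnutre=casafun, woga=zuli}

Derivation:
// 1. archive.listout(p: /bracrocr/mi) == ToolError: not a directory
// 2. archive.cull(p: /hoko/crug) == ToolError: not found
// 3. abacus.load(x: 37) == 37
// 4. abacus.reciproc() == 1/37
// 5. abacus.shrink(x: 42/11) == -1543/407
// 6. abacus.split(x: 10/11) == -1543/370
// 7. shelf.bind(k: priprund, v: ~it) == nil
// 8. shelf.bind(k: groslun, v: -830) == nil
// 9. abacus.reciproc() == -370/1543
// 10. abacus.shrink(x: ~it) == 0


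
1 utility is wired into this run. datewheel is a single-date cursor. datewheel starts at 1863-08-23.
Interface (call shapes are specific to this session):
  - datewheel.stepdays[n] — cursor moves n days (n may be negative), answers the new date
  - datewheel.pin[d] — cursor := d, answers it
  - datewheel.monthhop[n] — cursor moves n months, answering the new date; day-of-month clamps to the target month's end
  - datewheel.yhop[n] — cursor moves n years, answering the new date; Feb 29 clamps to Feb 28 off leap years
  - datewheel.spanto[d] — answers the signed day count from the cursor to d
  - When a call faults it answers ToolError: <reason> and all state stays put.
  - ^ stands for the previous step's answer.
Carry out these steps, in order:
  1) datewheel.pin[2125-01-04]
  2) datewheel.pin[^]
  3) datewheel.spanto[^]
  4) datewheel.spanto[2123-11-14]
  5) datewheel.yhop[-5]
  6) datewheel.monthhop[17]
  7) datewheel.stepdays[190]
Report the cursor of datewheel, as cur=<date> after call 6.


Answer: cur=2121-06-04

Derivation:
Invoking datewheel.pin using 2125-01-04, giving 2125-01-04.
Next I call datewheel.pin using ^, and observe 2125-01-04.
I run datewheel.spanto using ^, giving 0.
I run datewheel.spanto using 2123-11-14, which returns -417.
Using datewheel.yhop using -5, and get 2120-01-04.
Calling datewheel.monthhop using 17, and see 2121-06-04.
Using datewheel.stepdays using 190: 2121-12-11.


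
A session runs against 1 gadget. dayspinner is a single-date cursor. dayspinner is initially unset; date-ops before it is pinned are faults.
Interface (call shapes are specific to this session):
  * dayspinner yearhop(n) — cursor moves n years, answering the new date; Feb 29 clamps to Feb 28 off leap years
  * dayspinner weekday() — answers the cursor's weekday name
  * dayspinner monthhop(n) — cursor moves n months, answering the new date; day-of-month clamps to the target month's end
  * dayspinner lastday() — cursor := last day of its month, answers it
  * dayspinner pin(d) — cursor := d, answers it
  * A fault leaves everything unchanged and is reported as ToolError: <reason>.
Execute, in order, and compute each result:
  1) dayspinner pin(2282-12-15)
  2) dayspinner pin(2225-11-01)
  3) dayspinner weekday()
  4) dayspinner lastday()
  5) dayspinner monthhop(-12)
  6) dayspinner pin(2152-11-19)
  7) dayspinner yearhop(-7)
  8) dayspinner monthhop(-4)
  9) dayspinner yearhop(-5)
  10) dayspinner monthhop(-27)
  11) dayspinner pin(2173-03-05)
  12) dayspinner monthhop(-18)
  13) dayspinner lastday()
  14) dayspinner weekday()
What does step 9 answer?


Answer: 2140-07-19

Derivation:
Then dayspinner pin(d='2282-12-15'), → 2282-12-15.
I call dayspinner pin(d='2225-11-01'), and get 2225-11-01.
I call dayspinner weekday: Tuesday.
I try dayspinner lastday(), → 2225-11-30.
I invoke dayspinner monthhop(n='-12'), yielding 2224-11-30.
I invoke dayspinner pin(d='2152-11-19'), and get 2152-11-19.
I run dayspinner yearhop(n='-7'), and observe 2145-11-19.
Invoking dayspinner monthhop(n='-4'), — result: 2145-07-19.
I invoke dayspinner yearhop(n='-5'), which returns 2140-07-19.
Now I run dayspinner monthhop(n='-27'), yielding 2138-04-19.
I invoke dayspinner pin(d='2173-03-05'), giving 2173-03-05.
I invoke dayspinner monthhop(n='-18'): 2171-09-05.
I use dayspinner lastday(), — result: 2171-09-30.
I run dayspinner weekday(), and see Monday.


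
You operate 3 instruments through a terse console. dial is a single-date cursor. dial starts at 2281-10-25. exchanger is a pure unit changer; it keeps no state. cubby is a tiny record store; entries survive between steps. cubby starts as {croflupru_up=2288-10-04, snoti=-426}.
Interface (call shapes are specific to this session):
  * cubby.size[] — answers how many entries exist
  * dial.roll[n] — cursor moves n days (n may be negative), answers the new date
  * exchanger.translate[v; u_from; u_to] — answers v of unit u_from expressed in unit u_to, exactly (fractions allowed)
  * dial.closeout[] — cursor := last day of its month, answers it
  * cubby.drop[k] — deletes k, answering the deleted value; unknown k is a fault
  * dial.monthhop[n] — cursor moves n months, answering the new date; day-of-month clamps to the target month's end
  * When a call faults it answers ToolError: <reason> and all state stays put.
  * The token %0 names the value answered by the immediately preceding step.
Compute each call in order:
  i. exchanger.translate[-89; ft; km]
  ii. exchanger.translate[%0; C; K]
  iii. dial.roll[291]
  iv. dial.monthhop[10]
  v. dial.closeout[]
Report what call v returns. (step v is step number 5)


Answer: 2283-06-30

Derivation:
;; 1. exchanger.translate(v='-89', u_from='ft', u_to='km') : -33909/1250000
;; 2. exchanger.translate(v='%0', u_from='C', u_to='K') : 341403591/1250000
;; 3. dial.roll(n='291') : 2282-08-12
;; 4. dial.monthhop(n='10') : 2283-06-12
;; 5. dial.closeout() : 2283-06-30


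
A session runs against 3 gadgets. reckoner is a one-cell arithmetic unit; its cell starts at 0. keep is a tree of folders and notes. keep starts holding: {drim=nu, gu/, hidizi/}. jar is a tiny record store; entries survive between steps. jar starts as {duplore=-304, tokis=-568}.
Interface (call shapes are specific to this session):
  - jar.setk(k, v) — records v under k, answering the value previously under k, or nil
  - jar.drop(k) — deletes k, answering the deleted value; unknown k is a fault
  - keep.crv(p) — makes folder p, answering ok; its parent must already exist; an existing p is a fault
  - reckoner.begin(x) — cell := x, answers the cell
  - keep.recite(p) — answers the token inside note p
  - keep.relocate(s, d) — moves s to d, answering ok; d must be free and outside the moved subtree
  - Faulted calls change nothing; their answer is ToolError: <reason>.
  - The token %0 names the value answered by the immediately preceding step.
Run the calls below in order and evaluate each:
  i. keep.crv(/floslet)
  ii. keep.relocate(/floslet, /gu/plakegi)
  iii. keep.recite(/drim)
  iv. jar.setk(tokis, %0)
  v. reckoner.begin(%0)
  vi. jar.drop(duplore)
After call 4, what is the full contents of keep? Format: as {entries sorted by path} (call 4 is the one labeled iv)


Answer: {drim=nu, gu/, gu/plakegi/, hidizi/}

Derivation:
Do: crv[p='/floslet']
See: ok
Do: relocate[s='/floslet'; d='/gu/plakegi']
See: ok
Do: recite[p='/drim']
See: nu
Do: setk[k='tokis'; v='%0']
See: -568
Do: begin[x='%0']
See: -568
Do: drop[k='duplore']
See: -304


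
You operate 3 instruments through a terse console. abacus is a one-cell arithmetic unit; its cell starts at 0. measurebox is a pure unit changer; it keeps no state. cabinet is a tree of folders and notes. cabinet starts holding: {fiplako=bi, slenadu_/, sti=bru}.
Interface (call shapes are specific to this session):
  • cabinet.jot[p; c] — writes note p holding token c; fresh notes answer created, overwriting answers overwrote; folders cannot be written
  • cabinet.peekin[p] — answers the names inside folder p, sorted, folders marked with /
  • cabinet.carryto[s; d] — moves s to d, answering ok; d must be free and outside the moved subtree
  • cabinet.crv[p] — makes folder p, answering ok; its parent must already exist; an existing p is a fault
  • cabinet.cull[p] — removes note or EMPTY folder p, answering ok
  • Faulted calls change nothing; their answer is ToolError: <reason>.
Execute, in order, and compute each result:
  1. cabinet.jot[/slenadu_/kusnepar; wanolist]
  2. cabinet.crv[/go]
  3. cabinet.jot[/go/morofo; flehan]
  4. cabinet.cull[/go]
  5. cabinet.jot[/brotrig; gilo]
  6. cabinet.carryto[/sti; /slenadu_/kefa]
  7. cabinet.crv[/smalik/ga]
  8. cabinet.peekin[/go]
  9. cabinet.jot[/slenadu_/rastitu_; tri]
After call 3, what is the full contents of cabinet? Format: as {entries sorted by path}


// cabinet.jot(/slenadu_/kusnepar, wanolist) : created
// cabinet.crv(/go) : ok
// cabinet.jot(/go/morofo, flehan) : created
// cabinet.cull(/go) : ToolError: not empty
// cabinet.jot(/brotrig, gilo) : created
// cabinet.carryto(/sti, /slenadu_/kefa) : ok
// cabinet.crv(/smalik/ga) : ToolError: no parent
// cabinet.peekin(/go) : [morofo]
// cabinet.jot(/slenadu_/rastitu_, tri) : created

Answer: {fiplako=bi, go/, go/morofo=flehan, slenadu_/, slenadu_/kusnepar=wanolist, sti=bru}


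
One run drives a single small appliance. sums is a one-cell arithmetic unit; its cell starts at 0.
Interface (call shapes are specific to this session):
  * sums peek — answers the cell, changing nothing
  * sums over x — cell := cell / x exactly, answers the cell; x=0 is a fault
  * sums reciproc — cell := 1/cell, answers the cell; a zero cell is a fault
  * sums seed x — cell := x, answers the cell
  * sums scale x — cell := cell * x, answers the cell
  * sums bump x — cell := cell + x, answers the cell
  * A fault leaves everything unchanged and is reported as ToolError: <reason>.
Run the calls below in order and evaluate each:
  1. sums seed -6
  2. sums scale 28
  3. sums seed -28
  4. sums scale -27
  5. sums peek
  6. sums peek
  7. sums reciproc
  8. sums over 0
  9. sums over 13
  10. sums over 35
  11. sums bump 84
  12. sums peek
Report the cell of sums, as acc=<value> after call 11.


Do: sums seed[x=-6]
See: -6
Do: sums scale[x=28]
See: -168
Do: sums seed[x=-28]
See: -28
Do: sums scale[x=-27]
See: 756
Do: sums peek[]
See: 756
Do: sums peek[]
See: 756
Do: sums reciproc[]
See: 1/756
Do: sums over[x=0]
See: ToolError: division by zero
Do: sums over[x=13]
See: 1/9828
Do: sums over[x=35]
See: 1/343980
Do: sums bump[x=84]
See: 28894321/343980
Do: sums peek[]
See: 28894321/343980

Answer: acc=28894321/343980


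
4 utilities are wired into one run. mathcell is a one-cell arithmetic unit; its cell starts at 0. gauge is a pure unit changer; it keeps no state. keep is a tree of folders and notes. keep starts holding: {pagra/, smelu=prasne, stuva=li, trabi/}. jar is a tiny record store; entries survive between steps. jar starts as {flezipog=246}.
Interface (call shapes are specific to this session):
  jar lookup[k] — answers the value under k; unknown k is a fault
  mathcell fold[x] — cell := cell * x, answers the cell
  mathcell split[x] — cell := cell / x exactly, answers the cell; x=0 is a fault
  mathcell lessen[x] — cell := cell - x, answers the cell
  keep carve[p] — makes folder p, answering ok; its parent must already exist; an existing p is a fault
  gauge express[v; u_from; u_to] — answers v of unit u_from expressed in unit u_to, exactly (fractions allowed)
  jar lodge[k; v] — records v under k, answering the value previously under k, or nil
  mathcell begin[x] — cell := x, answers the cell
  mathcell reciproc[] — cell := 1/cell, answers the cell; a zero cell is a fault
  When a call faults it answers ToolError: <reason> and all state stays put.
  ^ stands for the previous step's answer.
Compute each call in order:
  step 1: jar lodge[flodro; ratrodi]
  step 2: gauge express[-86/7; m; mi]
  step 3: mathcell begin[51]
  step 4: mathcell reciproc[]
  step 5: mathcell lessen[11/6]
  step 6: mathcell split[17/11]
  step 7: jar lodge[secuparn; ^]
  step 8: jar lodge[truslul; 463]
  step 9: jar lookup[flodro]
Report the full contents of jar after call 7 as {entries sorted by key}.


I run jar lodge passing k→flodro, v→ratrodi, and observe nil.
I try gauge express passing v→-86/7, u_from→m, u_to→mi: -5375/704088.
Then mathcell begin passing x→51, and observe 51.
Using mathcell reciproc(), and get 1/51.
Using mathcell lessen passing x→11/6, giving -185/102.
I run mathcell split passing x→17/11, and see -2035/1734.
I invoke jar lodge passing k→secuparn, v→^, and get nil.
I call jar lodge passing k→truslul, v→463, giving nil.
I run jar lookup passing k→flodro, which returns ratrodi.

Answer: {flezipog=246, flodro=ratrodi, secuparn=-2035/1734}


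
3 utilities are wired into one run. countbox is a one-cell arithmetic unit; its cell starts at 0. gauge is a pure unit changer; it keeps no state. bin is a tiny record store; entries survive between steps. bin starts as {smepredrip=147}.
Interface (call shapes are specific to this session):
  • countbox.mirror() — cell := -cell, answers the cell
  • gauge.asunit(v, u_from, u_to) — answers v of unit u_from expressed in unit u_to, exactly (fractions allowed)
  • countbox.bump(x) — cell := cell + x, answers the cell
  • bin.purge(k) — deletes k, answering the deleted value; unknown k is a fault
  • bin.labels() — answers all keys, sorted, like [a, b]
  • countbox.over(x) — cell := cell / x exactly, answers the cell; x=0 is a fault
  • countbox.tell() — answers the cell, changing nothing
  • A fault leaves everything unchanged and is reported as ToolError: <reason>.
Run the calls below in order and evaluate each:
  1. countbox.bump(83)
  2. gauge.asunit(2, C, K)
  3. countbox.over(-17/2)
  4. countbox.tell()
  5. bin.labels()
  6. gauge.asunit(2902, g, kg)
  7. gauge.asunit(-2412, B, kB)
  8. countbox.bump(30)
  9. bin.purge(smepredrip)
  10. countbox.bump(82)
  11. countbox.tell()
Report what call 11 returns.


-- 1. countbox.bump(x='83') == 83
-- 2. gauge.asunit(v='2', u_from='C', u_to='K') == 5503/20
-- 3. countbox.over(x='-17/2') == -166/17
-- 4. countbox.tell() == -166/17
-- 5. bin.labels() == [smepredrip]
-- 6. gauge.asunit(v='2902', u_from='g', u_to='kg') == 1451/500
-- 7. gauge.asunit(v='-2412', u_from='B', u_to='kB') == -603/250
-- 8. countbox.bump(x='30') == 344/17
-- 9. bin.purge(k='smepredrip') == 147
-- 10. countbox.bump(x='82') == 1738/17
-- 11. countbox.tell() == 1738/17

Answer: 1738/17


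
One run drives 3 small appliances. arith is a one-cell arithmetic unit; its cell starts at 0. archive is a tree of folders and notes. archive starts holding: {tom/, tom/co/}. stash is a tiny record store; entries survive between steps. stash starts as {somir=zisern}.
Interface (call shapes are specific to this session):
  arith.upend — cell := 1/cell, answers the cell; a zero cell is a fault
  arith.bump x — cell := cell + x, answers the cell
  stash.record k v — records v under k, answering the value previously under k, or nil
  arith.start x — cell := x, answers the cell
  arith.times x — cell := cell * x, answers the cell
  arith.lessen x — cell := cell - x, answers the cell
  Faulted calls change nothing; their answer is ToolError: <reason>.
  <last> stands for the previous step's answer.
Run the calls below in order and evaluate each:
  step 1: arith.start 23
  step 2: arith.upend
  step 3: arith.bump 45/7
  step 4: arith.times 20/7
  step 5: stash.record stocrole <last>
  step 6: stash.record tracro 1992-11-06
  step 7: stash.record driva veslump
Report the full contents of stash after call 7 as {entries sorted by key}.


Answer: {driva=veslump, somir=zisern, stocrole=20840/1127, tracro=1992-11-06}

Derivation:
CALL start[23]
RET  23
CALL upend[]
RET  1/23
CALL bump[45/7]
RET  1042/161
CALL times[20/7]
RET  20840/1127
CALL record[stocrole; <last>]
RET  nil
CALL record[tracro; 1992-11-06]
RET  nil
CALL record[driva; veslump]
RET  nil


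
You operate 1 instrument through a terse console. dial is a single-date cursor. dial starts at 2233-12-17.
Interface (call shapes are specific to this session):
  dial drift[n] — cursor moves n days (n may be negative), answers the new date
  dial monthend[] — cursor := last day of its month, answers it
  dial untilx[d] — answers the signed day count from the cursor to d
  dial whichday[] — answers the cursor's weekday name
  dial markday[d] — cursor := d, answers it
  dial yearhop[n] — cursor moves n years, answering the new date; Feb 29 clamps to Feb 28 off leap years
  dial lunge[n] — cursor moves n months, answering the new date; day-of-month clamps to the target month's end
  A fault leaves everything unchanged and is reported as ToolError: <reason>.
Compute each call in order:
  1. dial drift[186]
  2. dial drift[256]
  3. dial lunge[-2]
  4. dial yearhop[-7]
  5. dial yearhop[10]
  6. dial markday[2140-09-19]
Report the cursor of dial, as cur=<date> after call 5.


→ dial drift(n='186')
← 2234-06-21
→ dial drift(n='256')
← 2235-03-04
→ dial lunge(n='-2')
← 2235-01-04
→ dial yearhop(n='-7')
← 2228-01-04
→ dial yearhop(n='10')
← 2238-01-04
→ dial markday(d='2140-09-19')
← 2140-09-19

Answer: cur=2238-01-04


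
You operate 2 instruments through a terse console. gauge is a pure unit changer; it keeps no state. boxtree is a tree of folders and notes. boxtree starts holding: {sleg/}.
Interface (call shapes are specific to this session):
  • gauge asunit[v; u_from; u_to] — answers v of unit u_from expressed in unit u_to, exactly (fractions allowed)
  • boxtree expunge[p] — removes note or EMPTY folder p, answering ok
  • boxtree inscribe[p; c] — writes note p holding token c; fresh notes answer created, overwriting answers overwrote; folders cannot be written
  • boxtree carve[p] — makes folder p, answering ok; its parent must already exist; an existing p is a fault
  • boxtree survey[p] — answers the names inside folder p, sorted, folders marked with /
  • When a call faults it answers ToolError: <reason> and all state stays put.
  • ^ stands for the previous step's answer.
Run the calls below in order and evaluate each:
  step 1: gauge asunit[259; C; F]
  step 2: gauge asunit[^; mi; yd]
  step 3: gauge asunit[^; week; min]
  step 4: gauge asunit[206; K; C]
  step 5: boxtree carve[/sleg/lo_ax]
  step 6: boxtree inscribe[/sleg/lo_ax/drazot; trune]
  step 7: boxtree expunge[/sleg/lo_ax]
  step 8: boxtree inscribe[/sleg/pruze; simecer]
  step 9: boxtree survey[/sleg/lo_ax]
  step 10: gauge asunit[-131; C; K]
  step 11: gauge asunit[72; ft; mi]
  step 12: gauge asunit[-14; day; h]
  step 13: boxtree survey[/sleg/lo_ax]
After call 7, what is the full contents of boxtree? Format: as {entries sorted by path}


Now I run gauge asunit(v→259, u_from→C, u_to→F): 2491/5.
Using gauge asunit(v→^, u_from→mi, u_to→yd), and see 876832.
Next I call gauge asunit(v→^, u_from→week, u_to→min), giving 8838466560.
Then gauge asunit(v→206, u_from→K, u_to→C), yielding -1343/20.
I use boxtree carve(p→/sleg/lo_ax), and get ok.
I invoke boxtree inscribe(p→/sleg/lo_ax/drazot, c→trune), and get created.
Next I call boxtree expunge(p→/sleg/lo_ax): ToolError: not empty.
Next I call boxtree inscribe(p→/sleg/pruze, c→simecer), giving created.
Invoking boxtree survey(p→/sleg/lo_ax), and observe [drazot].
Now I run gauge asunit(v→-131, u_from→C, u_to→K), yielding 2843/20.
Invoking gauge asunit(v→72, u_from→ft, u_to→mi), yielding 3/220.
Calling gauge asunit(v→-14, u_from→day, u_to→h), → -336.
I call boxtree survey(p→/sleg/lo_ax), and observe [drazot].

Answer: {sleg/, sleg/lo_ax/, sleg/lo_ax/drazot=trune}
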